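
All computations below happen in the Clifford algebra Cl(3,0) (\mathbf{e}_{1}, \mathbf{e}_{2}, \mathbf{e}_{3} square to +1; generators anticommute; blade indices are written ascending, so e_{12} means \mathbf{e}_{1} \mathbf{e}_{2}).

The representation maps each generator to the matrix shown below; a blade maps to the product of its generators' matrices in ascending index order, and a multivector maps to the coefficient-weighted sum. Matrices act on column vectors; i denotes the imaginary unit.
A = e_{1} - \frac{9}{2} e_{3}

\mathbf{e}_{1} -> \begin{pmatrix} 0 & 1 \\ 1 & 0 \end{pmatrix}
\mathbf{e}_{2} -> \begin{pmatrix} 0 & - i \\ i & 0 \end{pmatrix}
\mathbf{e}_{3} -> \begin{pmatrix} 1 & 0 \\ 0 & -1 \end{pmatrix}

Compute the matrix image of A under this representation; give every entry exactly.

M = (1)*rho(e_{1}) + (-\frac{9}{2})*rho(e_{3}), summed entrywise:
Answer: \begin{pmatrix} - \frac{9}{2} & 1 \\ 1 & \frac{9}{2} \end{pmatrix}


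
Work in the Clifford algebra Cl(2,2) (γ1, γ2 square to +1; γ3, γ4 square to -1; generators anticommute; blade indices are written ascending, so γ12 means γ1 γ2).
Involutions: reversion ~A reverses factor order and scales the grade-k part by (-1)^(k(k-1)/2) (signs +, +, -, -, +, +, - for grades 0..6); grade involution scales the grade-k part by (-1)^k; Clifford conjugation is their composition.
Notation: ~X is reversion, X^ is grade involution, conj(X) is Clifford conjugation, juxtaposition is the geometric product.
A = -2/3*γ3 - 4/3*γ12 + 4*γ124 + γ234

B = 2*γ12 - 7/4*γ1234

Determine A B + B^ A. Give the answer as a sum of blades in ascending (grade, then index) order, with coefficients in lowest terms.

first term: 8/3 - 7/4*γ1 + 7*γ3 - 8*γ4 - 7/3*γ34 - 4/3*γ123 - 7/6*γ124 - 2*γ134
second term: 8/3 + 7/4*γ1 - 7*γ3 - 8*γ4 - 7/3*γ34 - 4/3*γ123 + 7/6*γ124 + 2*γ134
Answer: 16/3 - 16*γ4 - 14/3*γ34 - 8/3*γ123


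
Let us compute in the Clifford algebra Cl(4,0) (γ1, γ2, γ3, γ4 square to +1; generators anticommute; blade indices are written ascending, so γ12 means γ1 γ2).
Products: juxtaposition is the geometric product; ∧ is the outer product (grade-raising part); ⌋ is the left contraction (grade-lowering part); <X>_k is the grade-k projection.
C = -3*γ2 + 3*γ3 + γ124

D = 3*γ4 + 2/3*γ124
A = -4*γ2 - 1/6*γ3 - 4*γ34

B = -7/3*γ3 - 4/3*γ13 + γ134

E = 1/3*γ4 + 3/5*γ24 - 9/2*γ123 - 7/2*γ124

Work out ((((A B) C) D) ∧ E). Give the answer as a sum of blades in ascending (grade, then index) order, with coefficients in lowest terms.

step 1: 7/18 + 34/9*γ1 - 28/3*γ4 - 31/6*γ14 + 28/3*γ23 - 16/3*γ123 + 4*γ1234
step 2: 65/3*γ2 + 151/6*γ3 - 110/3*γ12 - 14/3*γ13 - 218/9*γ24 + 100/3*γ34 - 244/9*γ124 - 35/6*γ134
step 3: 488/27 + 436/27*γ1 - 218/3*γ2 + 100*γ3 + 220/9*γ4 - 244/3*γ12 - 35/2*γ13 - 130/9*γ14 - 35/9*γ23 + 65*γ24 + 151/2*γ34 + 200/9*γ123 - 110*γ124 - 14*γ134 - 28/9*γ234 + 151/9*γ1234
step 4: 488/81*γ4 + 436/81*γ14 - 602/45*γ24 + 100/3*γ34 - 244/3*γ123 - 10892/135*γ124 - 35/6*γ134 - 1655/27*γ234 - 11993/54*γ1234
Answer: 488/81*γ4 + 436/81*γ14 - 602/45*γ24 + 100/3*γ34 - 244/3*γ123 - 10892/135*γ124 - 35/6*γ134 - 1655/27*γ234 - 11993/54*γ1234


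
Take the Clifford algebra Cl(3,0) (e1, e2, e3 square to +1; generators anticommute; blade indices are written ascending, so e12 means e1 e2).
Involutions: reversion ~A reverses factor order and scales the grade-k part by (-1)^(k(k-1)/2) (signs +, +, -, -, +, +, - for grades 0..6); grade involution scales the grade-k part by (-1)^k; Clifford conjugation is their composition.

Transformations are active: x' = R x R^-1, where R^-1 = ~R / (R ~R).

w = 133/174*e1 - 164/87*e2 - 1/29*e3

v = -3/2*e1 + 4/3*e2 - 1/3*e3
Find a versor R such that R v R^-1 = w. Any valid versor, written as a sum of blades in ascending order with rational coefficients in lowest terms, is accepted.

A norm check does it: q(v) = q(w) = 149/36, hence R = v + w = -64/87*e1 - 16/29*e2 - 32/87*e3 realises the map — parallel part kept, (v - w)/2 negated, v carried to w.
Answer: -64/87*e1 - 16/29*e2 - 32/87*e3


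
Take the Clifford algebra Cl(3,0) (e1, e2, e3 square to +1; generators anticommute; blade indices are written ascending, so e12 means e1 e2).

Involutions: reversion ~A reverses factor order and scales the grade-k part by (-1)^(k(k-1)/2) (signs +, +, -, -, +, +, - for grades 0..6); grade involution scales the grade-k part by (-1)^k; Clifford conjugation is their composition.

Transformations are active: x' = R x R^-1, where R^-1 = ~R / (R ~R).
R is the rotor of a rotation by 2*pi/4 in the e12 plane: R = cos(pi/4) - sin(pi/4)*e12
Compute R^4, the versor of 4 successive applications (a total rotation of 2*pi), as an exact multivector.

Half-angle bookkeeping: 4 applications in e12 add up to rotor phase 4*pi/4 = pi, so R^4 = cos(pi) - sin(pi)*e12.
cos(pi) = -1 and sin(pi) = 0, so R^4 = -1. The total rotation 2*pi is 1 full turn, so every vector returns to itself, yet the rotor is -1, on the OTHER sheet of the double cover (an odd number of 2*pi turns).
Answer: -1


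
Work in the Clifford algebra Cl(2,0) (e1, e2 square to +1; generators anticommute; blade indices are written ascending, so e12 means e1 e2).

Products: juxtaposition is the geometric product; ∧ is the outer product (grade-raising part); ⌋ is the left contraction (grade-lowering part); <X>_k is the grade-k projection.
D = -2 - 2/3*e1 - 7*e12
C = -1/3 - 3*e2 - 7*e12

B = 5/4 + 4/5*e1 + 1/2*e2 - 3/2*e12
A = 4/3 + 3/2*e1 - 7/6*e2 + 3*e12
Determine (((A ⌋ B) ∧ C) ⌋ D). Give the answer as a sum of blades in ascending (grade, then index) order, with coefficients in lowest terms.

step 1: 407/60 - 41/60*e1 - 19/12*e2 - 2*e12
step 2: -407/180 + 41/180*e1 - 892/45*e2 - 1343/30*e12
step 3: -83429/270 - 37057/270*e1 - 287/180*e2 + 2849/180*e12
Answer: -83429/270 - 37057/270*e1 - 287/180*e2 + 2849/180*e12


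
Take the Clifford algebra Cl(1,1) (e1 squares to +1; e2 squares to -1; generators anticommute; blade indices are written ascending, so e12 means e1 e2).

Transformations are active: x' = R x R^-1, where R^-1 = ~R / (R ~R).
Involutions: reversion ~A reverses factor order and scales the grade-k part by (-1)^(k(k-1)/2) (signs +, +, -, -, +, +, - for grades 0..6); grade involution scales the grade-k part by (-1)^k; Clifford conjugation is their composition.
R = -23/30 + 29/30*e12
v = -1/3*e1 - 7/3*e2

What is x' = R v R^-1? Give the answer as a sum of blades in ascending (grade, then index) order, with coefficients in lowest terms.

~R = -23/30 - 29/30*e12, and R ~R = -26/75, so R^-1 = ~R / (-26/75).
R v = 113/45*e1 + 19/9*e2
Answer: 2677/234*e1 + 2731/234*e2


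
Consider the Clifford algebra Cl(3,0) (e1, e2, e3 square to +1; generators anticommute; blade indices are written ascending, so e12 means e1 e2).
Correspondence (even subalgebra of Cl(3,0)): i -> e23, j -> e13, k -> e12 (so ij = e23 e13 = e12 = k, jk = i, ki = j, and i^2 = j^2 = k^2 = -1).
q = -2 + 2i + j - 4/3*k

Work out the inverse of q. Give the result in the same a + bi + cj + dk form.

In blades: q = -2 - 4/3*e12 + e13 + 2*e23.
With qbar = -2 + 4/3*e12 - e13 - 2*e23 (scalar fixed, mapped units negated), q qbar = 97/9 (the sum of squared coefficients), so q^-1 = qbar / (97/9) = -18/97 + 12/97*e12 - 9/97*e13 - 18/97*e23; translating back:
Answer: -18/97 - 18/97*i - 9/97*j + 12/97*k


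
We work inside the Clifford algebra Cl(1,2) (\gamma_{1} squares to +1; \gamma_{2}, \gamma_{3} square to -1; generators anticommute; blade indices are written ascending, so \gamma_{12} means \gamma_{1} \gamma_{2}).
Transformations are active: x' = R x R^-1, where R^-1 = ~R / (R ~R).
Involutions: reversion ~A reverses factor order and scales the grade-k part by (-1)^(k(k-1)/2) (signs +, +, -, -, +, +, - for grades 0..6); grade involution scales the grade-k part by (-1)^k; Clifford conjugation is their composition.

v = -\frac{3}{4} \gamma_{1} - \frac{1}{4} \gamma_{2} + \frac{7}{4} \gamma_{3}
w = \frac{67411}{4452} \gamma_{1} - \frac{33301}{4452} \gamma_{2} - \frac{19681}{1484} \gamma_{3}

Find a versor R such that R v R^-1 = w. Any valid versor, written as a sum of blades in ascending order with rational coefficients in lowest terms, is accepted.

The midline construction: v and w both square to -\frac{41}{16}, so reflecting in their sum \frac{16018}{1113} \gamma_{1} - \frac{17207}{2226} \gamma_{2} - \frac{4271}{371} \gamma_{3} exchanges them.
Answer: \frac{16018}{1113} \gamma_{1} - \frac{17207}{2226} \gamma_{2} - \frac{4271}{371} \gamma_{3}


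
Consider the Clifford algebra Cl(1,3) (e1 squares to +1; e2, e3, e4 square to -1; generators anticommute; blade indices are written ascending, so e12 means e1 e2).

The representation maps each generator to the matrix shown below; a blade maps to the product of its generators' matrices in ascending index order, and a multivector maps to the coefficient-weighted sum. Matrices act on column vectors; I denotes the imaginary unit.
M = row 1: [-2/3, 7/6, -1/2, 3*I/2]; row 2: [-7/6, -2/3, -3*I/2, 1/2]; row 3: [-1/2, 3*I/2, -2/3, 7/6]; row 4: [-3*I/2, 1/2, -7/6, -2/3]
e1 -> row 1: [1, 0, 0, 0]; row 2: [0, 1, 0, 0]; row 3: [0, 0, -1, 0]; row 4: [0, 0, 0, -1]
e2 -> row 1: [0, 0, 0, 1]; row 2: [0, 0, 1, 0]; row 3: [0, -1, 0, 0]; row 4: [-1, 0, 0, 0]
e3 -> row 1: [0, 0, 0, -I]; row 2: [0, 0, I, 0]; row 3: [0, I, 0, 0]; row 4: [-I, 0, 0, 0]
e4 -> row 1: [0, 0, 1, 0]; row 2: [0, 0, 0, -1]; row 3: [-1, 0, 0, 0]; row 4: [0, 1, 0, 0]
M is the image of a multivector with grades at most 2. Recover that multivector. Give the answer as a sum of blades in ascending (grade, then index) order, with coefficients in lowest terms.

Method: the blade images are trace-orthogonal — tr(rho(e_A) rho(e_B)^-1) = 4 if A = B and 0 otherwise — and rho(e_A)^-1 = (e_A)^2 * rho(e_A) with (e_A)^2 = +1 or -1, so the coefficient of e_A in the preimage is (e_A)^2 * tr(M rho(e_A))/4.
Nonzero projections over blades of grade <= 2: 1: (1)^2 = +1, tr(M 1) = -8/3, coefficient -2/3; e13: (e13)^2 = +1, tr(M rho(e13)) = -6, coefficient -3/2; e14: (e14)^2 = +1, tr(M rho(e14)) = -2, coefficient -1/2; e24: (e24)^2 = -1, tr(M rho(e24)) = -14/3, coefficient 7/6. Every other blade of grade <= 2 projects to 0.
Answer: -2/3 - 3/2*e13 - 1/2*e14 + 7/6*e24


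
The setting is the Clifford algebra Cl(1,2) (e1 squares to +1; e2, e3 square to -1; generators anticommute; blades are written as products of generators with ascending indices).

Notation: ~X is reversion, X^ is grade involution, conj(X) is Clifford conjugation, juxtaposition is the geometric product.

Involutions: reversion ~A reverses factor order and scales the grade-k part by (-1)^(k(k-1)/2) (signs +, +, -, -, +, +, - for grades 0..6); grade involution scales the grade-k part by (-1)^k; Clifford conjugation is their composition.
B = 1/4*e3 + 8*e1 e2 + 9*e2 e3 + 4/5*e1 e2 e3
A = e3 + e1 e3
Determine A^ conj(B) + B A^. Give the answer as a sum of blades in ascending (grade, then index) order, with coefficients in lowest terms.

first term: -1/4 + 1/4*e1 + 41/5*e2 - 41/5*e1 e2 - 8*e2 e3 + 8*e1 e2 e3
second term: 1/4 + 1/4*e1 + 41/5*e2 - 41/5*e1 e2 - 8*e2 e3 - 8*e1 e2 e3
Answer: 1/2*e1 + 82/5*e2 - 82/5*e1 e2 - 16*e2 e3


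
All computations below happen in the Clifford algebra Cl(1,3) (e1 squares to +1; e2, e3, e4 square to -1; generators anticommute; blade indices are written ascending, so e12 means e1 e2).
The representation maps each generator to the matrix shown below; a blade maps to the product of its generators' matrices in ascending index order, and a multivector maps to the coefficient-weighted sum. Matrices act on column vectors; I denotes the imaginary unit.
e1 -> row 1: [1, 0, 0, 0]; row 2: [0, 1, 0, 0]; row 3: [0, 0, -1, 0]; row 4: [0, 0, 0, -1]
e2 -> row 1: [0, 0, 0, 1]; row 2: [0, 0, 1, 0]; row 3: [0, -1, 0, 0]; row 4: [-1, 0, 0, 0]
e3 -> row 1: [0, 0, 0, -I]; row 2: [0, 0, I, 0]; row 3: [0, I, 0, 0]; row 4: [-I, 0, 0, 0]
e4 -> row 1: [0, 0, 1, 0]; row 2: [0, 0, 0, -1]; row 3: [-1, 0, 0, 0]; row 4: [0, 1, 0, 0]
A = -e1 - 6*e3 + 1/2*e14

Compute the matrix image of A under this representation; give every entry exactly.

Bivector images (products of the table entries): rho(e14) = rho(e1)rho(e4) = row 1: [0, 0, 1, 0]; row 2: [0, 0, 0, -1]; row 3: [1, 0, 0, 0]; row 4: [0, -1, 0, 0].
M = (-1)*rho(e1) + (-6)*rho(e3) + (1/2)*rho(e14), summed entrywise:
Answer: row 1: [-1, 0, 1/2, 6*I]; row 2: [0, -1, -6*I, -1/2]; row 3: [1/2, -6*I, 1, 0]; row 4: [6*I, -1/2, 0, 1]


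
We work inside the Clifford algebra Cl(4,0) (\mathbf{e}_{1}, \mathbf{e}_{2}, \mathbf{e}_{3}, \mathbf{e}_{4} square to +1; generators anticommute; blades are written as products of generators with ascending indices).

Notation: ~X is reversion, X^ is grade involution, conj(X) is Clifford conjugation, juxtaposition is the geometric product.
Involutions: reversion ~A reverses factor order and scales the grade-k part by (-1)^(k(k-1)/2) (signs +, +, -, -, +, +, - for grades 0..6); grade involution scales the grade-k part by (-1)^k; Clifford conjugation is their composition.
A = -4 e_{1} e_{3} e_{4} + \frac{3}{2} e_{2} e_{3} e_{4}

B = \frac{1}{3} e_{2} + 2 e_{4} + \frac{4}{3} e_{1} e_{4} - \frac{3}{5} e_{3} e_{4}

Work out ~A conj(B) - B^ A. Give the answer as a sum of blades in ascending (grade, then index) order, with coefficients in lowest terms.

first term: -\frac{12}{5} e_{1} + \frac{9}{10} e_{2} - \frac{16}{3} e_{3} - 8 e_{1} e_{3} + 3 e_{2} e_{3} + \frac{1}{2} e_{3} e_{4} - 2 e_{1} e_{2} e_{3} - \frac{4}{3} e_{1} e_{2} e_{3} e_{4}
second term: -\frac{12}{5} e_{1} + \frac{9}{10} e_{2} - \frac{16}{3} e_{3} + 8 e_{1} e_{3} - 3 e_{2} e_{3} - \frac{1}{2} e_{3} e_{4} + 2 e_{1} e_{2} e_{3} - \frac{4}{3} e_{1} e_{2} e_{3} e_{4}
Answer: -16 e_{1} e_{3} + 6 e_{2} e_{3} + e_{3} e_{4} - 4 e_{1} e_{2} e_{3}


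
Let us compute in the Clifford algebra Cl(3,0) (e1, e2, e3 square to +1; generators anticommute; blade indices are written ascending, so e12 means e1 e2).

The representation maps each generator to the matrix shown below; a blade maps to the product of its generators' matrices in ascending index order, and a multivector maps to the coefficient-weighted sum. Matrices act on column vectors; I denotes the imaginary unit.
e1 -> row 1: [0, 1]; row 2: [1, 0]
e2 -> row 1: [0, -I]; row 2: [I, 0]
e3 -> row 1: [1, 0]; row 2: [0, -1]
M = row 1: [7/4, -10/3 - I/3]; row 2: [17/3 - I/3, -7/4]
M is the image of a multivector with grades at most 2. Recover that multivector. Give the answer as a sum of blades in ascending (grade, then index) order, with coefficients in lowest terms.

Method: 1, rho(e1), rho(e2), rho(e3) form a trace-orthogonal basis of the 2x2 complex matrices (tr(X Y) = 2 if X = Y, else 0), so M = m0*1 + m1*rho(e1) + m2*rho(e2) + m3*rho(e3) with m0 = tr(M)/2 = 0, m1 = tr(M rho(e1))/2 = 7/6 - I/3, m2 = tr(M rho(e2))/2 = -9*I/2, m3 = tr(M rho(e3))/2 = 7/4.
Multiplying table entries, the bivector images are rho(e12) = I*rho(e3), rho(e13) = -I*rho(e2), rho(e23) = I*rho(e1); with real blade coefficients the real parts of m0..m3 are the coefficients of 1, e1, e2, e3 and the imaginary parts give the bivectors (e23: Im m1, e13: -Im m2, e12: Im m3).
Answer: 7/6*e1 + 7/4*e3 + 9/2*e13 - 1/3*e23


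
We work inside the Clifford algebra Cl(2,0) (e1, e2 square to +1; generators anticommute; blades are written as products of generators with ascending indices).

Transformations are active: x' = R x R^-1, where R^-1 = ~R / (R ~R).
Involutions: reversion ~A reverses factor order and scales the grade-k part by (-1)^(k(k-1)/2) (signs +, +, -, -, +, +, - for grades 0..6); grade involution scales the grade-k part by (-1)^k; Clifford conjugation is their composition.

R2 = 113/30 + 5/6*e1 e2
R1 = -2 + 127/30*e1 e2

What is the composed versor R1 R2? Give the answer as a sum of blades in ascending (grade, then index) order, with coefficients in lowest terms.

Distribute over the terms of R1 (each basis-blade product reordered to ascending indices, repeated generators contracted through their squares):
(-2) R2 = -113/15 - 5/3*e1 e2
(127/30*e1 e2) R2 = -127/36 + 14351/900*e1 e2
Summing the partial products and collecting blades:
Answer: -1991/180 + 12851/900*e1 e2


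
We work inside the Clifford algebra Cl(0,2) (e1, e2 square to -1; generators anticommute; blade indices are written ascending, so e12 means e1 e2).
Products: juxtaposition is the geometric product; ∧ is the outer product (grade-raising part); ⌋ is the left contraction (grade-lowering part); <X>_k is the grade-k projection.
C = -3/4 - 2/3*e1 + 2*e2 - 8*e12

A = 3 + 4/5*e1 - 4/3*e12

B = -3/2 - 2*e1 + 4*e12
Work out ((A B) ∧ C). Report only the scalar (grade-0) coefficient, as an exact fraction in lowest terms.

step 1: 73/30 - 36/5*e1 - 8/15*e2 + 14*e12
step 2: -73/40 + 34/9*e1 + 79/15*e2 - 805/18*e12
Answer: -73/40


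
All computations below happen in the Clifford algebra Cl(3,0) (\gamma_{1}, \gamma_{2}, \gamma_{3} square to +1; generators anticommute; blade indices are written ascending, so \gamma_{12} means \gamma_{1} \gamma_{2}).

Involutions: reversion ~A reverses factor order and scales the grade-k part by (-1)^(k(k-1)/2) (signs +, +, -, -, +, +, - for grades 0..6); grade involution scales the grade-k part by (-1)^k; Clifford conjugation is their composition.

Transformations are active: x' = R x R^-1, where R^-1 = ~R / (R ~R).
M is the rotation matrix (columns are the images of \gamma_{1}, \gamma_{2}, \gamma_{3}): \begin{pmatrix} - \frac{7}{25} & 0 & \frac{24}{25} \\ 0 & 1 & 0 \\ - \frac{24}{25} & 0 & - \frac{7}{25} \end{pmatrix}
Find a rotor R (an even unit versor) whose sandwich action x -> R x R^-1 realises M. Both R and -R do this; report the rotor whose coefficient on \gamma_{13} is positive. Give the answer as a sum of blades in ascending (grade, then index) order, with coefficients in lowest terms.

Method: write R = a + b12*\gamma_{12} + b13*\gamma_{13} + b23*\gamma_{23} with a^2 + b12^2 + b13^2 + b23^2 = 1 (so R^-1 = ~R). Expanding the columns R e_j ~R gives tr M = 4a^2 - 1 and, from the antisymmetric part, M21 - M12 = -4a*b12, M13 - M31 = 4a*b13, M32 - M23 = -4a*b23.
Here tr M = \frac{11}{25}, so a^2 = (1 + tr M)/4 = \frac{9}{25} and a = ±\frac{3}{5}. Taking a = \frac{3}{5}: M21 - M12 = 0, M13 - M31 = \frac{48}{25}, M32 - M23 = 0, giving b12 = 0, b13 = \frac{4}{5}, b23 = 0, i.e. R = \frac{3}{5} + \frac{4}{5} \gamma_{13}.
Its \gamma_{13} coefficient is already positive.
Answer: \frac{3}{5} + \frac{4}{5} \gamma_{13}. Why the constraint matters: R and -R act identically through the sandwich — M has trace \frac{11}{25} either way — so only the sign condition on \gamma_{13} picks one of the two preimages.


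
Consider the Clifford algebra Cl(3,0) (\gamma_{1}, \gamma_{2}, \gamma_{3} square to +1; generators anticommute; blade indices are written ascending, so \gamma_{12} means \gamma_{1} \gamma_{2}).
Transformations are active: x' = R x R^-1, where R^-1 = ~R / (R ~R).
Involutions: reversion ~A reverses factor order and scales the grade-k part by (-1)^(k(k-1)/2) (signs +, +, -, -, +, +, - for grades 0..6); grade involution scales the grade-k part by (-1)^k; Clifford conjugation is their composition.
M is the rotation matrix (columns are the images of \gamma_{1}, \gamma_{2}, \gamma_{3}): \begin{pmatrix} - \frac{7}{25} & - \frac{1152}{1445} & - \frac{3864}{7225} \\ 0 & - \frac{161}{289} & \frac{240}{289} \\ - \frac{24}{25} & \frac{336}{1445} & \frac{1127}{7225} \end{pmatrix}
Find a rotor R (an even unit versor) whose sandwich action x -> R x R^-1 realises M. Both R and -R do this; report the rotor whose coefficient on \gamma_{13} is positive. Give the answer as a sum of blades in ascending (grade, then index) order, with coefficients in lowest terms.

Method: write R = a + b12*\gamma_{12} + b13*\gamma_{13} + b23*\gamma_{23} with a^2 + b12^2 + b13^2 + b23^2 = 1 (so R^-1 = ~R). Expanding the columns R e_j ~R gives tr M = 4a^2 - 1 and, from the antisymmetric part, M21 - M12 = -4a*b12, M13 - M31 = 4a*b13, M32 - M23 = -4a*b23.
Here tr M = -\frac{4921}{7225}, so a^2 = (1 + tr M)/4 = \frac{576}{7225} and a = ±\frac{24}{85}. Taking a = \frac{24}{85}: M21 - M12 = \frac{1152}{1445}, M13 - M31 = \frac{3072}{7225}, M32 - M23 = -\frac{864}{1445}, giving b12 = -\frac{12}{17}, b13 = \frac{32}{85}, b23 = \frac{9}{17}, i.e. R = \frac{24}{85} - \frac{12}{17} \gamma_{12} + \frac{32}{85} \gamma_{13} + \frac{9}{17} \gamma_{23}.
Its \gamma_{13} coefficient is already positive.
Answer: \frac{24}{85} - \frac{12}{17} \gamma_{12} + \frac{32}{85} \gamma_{13} + \frac{9}{17} \gamma_{23}. Why the constraint matters: R and -R act identically through the sandwich — M has trace -\frac{4921}{7225} either way — so only the sign condition on \gamma_{13} picks one of the two preimages.


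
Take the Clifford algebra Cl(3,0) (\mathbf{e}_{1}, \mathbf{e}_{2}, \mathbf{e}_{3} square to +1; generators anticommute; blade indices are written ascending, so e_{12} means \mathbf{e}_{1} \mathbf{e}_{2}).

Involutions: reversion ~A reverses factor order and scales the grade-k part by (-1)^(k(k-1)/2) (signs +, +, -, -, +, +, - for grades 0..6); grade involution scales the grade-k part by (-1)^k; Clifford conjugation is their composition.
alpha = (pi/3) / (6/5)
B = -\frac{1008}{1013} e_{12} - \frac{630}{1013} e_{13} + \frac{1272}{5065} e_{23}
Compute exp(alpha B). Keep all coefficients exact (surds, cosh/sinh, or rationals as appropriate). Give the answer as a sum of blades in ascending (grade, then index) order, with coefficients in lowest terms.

B^2 term by term: the squares give (-\frac{1008}{1013})^2*(e_{12})^2 + (-\frac{630}{1013})^2*(e_{13})^2 + (\frac{1272}{5065})^2*(e_{23})^2 = \frac{1016064}{1026169}*(-1) + \frac{396900}{1026169}*(-1) + \frac{1617984}{25654225}*(-1) = -\frac{36}{25} (each basis 2-blade squares to minus the product of its generators' squares); cross terms between blades sharing an index anticommute and cancel. So B^2 = -\frac{36}{25}.
B^2 = -\frac{36}{25} — B^2 < 0, so the exponential closes trigonometrically: l = \frac{6}{5}, alpha*l = \frac{\pi}{3}, so exp(alpha B) = cos(\frac{\pi}{3}) + (sin(\frac{\pi}{3})/(\frac{6}{5}))*B = \frac{1}{2} + (\frac{5 \sqrt{3}}{12})*B.
Answer: \frac{1}{2} - \frac{420 \sqrt{3}}{1013} e_{12} - \frac{525 \sqrt{3}}{2026} e_{13} + \frac{106 \sqrt{3}}{1013} e_{23}


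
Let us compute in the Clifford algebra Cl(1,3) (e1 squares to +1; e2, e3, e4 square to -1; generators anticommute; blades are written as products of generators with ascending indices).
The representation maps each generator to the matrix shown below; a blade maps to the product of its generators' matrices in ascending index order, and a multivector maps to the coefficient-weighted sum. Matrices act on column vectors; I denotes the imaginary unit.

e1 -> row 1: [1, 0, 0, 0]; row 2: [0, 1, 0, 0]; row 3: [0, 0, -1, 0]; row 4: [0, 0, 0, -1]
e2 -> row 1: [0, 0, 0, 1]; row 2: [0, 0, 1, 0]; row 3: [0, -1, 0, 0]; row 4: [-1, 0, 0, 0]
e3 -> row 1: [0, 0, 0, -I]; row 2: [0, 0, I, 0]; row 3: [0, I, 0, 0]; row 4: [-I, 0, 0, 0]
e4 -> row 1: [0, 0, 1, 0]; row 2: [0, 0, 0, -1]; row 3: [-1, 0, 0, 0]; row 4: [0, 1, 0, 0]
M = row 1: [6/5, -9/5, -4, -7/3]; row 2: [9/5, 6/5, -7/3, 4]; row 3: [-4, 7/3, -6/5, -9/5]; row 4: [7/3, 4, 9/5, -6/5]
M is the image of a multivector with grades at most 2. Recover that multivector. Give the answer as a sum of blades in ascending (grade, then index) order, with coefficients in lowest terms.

Method: the blade images are trace-orthogonal — tr(rho(e_A) rho(e_B)^-1) = 4 if A = B and 0 otherwise — and rho(e_A)^-1 = (e_A)^2 * rho(e_A) with (e_A)^2 = +1 or -1, so the coefficient of e_A in the preimage is (e_A)^2 * tr(M rho(e_A))/4.
Nonzero projections over blades of grade <= 2: e1: (e1)^2 = +1, tr(M rho(e1)) = 24/5, coefficient 6/5; e2: (e2)^2 = -1, tr(M rho(e2)) = 28/3, coefficient -7/3; e1 e4: (e1 e4)^2 = +1, tr(M rho(e1 e4)) = -16, coefficient -4; e2 e4: (e2 e4)^2 = -1, tr(M rho(e2 e4)) = 36/5, coefficient -9/5. Every other blade of grade <= 2 projects to 0.
Answer: 6/5*e1 - 7/3*e2 - 4*e1 e4 - 9/5*e2 e4


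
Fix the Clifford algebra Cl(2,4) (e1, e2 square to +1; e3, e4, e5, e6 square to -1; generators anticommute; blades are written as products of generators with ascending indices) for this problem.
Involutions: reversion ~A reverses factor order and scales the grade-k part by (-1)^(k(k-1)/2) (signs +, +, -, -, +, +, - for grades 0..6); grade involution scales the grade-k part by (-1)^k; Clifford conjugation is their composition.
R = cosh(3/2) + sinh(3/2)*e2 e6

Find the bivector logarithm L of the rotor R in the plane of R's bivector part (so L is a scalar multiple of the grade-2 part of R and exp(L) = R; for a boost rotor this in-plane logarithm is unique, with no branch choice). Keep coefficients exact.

The scalar part of R is cosh(3/2), which fixes the rapidity magnitude through cosh (cosh is even, so it cannot fix the sign — the bivector part carries that); dividing the bivector part by sinh of the rapidity gives the plane, and L = rapidity * plane, where the joint sign ambiguity of (rapidity, plane) cancels in the product.
Concretely: cosh(rapidity) = cosh(3/2) gives rapidity = ±3/2, and since rapidity/sinh(rapidity) is even the sign is immaterial: L = (rapidity/sinh(rapidity)) * <R>_2 = (3/(2*sinh(3/2))) * <R>_2.
Answer: 3/2*e2 e6


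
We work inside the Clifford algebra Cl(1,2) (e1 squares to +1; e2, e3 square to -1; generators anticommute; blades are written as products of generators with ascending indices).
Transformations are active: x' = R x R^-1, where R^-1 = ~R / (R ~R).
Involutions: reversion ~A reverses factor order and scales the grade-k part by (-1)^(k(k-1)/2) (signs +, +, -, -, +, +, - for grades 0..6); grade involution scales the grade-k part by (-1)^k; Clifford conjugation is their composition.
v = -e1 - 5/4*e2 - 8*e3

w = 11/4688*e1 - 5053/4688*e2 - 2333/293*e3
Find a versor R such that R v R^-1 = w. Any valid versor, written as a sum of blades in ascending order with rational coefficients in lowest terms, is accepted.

Key observation: q(v) = q(w) = -1033/16 (sandwiches preserve the norm), so R = v + w = -4677/4688*e1 - 10913/4688*e2 - 4677/293*e3 works whenever it is invertible — the component of v along it is kept and (v - w)/2 reverses, sending v to w.
Answer: -4677/4688*e1 - 10913/4688*e2 - 4677/293*e3


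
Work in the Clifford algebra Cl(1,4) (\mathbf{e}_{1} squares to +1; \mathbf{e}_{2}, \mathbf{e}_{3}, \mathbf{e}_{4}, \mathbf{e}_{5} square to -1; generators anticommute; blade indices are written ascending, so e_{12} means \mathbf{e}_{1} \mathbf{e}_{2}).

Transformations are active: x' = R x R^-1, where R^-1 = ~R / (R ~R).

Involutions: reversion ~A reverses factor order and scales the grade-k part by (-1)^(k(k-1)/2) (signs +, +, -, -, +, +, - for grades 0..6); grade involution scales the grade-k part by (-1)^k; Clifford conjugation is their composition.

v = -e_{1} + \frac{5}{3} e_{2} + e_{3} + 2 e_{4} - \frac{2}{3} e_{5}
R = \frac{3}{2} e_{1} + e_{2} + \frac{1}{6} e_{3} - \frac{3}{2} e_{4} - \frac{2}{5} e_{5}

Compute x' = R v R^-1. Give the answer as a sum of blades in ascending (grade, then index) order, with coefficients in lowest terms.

~R = \frac{3}{2} e_{1} + e_{2} + \frac{1}{6} e_{3} - \frac{3}{2} e_{4} - \frac{2}{5} e_{5}, and R ~R = -\frac{1069}{900}, so R^-1 = ~R / (-\frac{1069}{900}).
R v = -\frac{3}{5} + \frac{7}{2} e_{12} + \frac{5}{3} e_{13} + \frac{3}{2} e_{14} - \frac{7}{5} e_{15} + \frac{13}{18} e_{23} + \frac{9}{2} e_{24} + \frac{11}{6} e_{34} + \frac{13}{45} e_{35} + \frac{9}{5} e_{45}
Answer: \frac{2689}{1069} e_{1} - \frac{2105}{3207} e_{2} - \frac{889}{1069} e_{3} - \frac{3758}{1069} e_{4} + \frac{842}{3207} e_{5}


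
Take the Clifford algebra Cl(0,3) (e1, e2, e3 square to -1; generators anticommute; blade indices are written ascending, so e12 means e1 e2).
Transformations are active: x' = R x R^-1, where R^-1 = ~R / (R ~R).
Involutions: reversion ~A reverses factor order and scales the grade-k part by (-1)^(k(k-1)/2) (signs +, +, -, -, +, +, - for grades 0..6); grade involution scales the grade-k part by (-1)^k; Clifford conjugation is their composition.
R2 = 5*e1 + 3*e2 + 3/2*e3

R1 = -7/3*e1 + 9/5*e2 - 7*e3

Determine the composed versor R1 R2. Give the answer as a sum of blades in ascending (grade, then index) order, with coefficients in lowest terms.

Distribute over the terms of R1 (each basis-blade product reordered to ascending indices, repeated generators contracted through their squares):
(-7/3*e1) R2 = 35/3 - 7*e12 - 7/2*e13
(9/5*e2) R2 = -27/5 - 9*e12 + 27/10*e23
(-7*e3) R2 = 21/2 + 35*e13 + 21*e23
Summing the partial products and collecting blades:
Answer: 503/30 - 16*e12 + 63/2*e13 + 237/10*e23


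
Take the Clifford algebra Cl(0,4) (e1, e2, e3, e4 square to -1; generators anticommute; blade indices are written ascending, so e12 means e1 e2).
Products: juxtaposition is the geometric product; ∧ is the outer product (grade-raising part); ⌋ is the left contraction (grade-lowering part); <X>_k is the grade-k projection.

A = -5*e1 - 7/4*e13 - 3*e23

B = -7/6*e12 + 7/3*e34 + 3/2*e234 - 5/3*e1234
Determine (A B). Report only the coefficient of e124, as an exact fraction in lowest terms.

step 1: -35/6*e2 + 9/2*e4 + 7/2*e13 - 11/12*e14 - 49/24*e23 + 119/12*e24 - 21/8*e124 - 35/3*e134 - 25/3*e234 - 15/2*e1234
Answer: -21/8


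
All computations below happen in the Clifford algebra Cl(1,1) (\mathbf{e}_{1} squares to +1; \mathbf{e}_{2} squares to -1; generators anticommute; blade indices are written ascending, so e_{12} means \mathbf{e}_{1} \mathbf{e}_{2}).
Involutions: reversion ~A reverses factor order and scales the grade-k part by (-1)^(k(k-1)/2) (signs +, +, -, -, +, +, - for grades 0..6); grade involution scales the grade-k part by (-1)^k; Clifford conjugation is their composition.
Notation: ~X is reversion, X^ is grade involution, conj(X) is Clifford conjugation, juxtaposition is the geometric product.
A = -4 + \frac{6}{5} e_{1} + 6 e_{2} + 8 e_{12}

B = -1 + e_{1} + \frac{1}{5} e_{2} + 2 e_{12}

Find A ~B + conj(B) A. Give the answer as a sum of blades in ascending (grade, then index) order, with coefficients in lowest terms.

first term: -12 - \frac{94}{5} e_{1} - \frac{86}{5} e_{2} - \frac{144}{25} e_{12}
second term: -12 + \frac{66}{5} e_{1} - \frac{54}{5} e_{2} - \frac{144}{25} e_{12}
Answer: -24 - \frac{28}{5} e_{1} - 28 e_{2} - \frac{288}{25} e_{12}


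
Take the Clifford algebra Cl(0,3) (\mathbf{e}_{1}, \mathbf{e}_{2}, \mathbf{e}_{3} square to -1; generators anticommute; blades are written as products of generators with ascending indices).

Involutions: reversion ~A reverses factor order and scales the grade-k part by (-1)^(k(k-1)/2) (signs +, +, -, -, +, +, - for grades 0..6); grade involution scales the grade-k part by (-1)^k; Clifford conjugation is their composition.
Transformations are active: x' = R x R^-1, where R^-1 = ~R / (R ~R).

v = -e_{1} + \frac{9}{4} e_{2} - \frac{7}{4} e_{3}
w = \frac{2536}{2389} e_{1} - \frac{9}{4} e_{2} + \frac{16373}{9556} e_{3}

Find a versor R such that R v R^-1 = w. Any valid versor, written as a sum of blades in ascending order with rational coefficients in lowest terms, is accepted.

The midline construction: v and w both square to -\frac{73}{8}, so reflecting in their sum \frac{147}{2389} e_{1} - \frac{175}{4778} e_{3} exchanges them.
Answer: \frac{147}{2389} e_{1} - \frac{175}{4778} e_{3}


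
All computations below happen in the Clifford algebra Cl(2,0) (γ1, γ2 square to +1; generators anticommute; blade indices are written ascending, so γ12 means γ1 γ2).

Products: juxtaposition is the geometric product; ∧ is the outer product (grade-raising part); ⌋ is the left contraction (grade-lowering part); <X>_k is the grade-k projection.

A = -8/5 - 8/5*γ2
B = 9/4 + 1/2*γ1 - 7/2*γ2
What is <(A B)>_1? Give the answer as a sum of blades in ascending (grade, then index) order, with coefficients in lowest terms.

step 1: 2 - 4/5*γ1 + 2*γ2 + 4/5*γ12
step 2: -4/5*γ1 + 2*γ2
Answer: -4/5*γ1 + 2*γ2


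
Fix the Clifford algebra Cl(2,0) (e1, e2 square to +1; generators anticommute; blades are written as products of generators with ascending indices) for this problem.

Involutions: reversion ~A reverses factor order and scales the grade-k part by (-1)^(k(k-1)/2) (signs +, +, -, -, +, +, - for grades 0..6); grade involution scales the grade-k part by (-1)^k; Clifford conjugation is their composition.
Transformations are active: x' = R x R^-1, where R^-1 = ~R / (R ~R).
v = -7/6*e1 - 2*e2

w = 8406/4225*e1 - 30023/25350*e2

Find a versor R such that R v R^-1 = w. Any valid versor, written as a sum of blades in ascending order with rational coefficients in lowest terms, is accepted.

R = v + w = 20861/25350*e1 - 80723/25350*e2 works: the equal norms (193/36) guarantee its sandwich swaps v into w.
Answer: 20861/25350*e1 - 80723/25350*e2


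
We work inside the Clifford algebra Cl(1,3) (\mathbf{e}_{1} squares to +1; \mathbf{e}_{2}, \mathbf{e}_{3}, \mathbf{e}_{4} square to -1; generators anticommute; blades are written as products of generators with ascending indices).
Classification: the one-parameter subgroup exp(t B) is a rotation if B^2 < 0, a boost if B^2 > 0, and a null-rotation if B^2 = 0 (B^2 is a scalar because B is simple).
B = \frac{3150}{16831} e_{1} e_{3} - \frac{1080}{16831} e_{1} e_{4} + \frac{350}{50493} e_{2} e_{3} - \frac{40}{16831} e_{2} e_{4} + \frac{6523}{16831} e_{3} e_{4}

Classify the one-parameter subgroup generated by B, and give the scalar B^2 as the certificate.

B^2 term by term: the squares give (\frac{3150}{16831})^2*(e_{1} e_{3})^2 + (-\frac{1080}{16831})^2*(e_{1} e_{4})^2 + (\frac{350}{50493})^2*(e_{2} e_{3})^2 + (-\frac{40}{16831})^2*(e_{2} e_{4})^2 + (\frac{6523}{16831})^2*(e_{3} e_{4})^2 = \frac{9922500}{283282561}*(+1) + \frac{1166400}{283282561}*(+1) + \frac{122500}{2549543049}*(-1) + \frac{1600}{283282561}*(-1) + \frac{42549529}{283282561}*(-1) = -\frac{1}{9} (each basis 2-blade squares to minus the product of its generators' squares); cross terms between blades sharing an index anticommute and cancel; the commuting (index-disjoint) pairs give grade-4 terms 2*c*c'*(blade product), which cancel blade by blade — e_{1} e_{2} e_{3} e_{4}: \frac{252000}{283282561} - \frac{252000}{283282561} = 0 — confirming B is simple. So B^2 = -\frac{1}{9}.
Answer: rotation, certificate B^2 = -\frac{1}{9}. One invariant decides it: the square -\frac{1}{9} survives every conjugation, and its sign is exactly the classification.


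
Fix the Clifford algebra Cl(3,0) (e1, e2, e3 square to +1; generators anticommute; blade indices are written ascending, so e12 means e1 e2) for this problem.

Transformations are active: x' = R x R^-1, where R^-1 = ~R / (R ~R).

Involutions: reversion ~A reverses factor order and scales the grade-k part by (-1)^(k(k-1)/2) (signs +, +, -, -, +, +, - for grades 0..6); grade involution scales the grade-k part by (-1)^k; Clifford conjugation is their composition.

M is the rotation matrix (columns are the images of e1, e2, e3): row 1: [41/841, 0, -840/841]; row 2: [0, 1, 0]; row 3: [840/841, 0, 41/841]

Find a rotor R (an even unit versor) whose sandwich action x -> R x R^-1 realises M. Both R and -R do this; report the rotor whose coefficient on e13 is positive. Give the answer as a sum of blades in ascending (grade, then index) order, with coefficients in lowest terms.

Method: write R = a + b12*e12 + b13*e13 + b23*e23 with a^2 + b12^2 + b13^2 + b23^2 = 1 (so R^-1 = ~R). Expanding the columns R e_j ~R gives tr M = 4a^2 - 1 and, from the antisymmetric part, M21 - M12 = -4a*b12, M13 - M31 = 4a*b13, M32 - M23 = -4a*b23.
Here tr M = 923/841, so a^2 = (1 + tr M)/4 = 441/841 and a = ±21/29. Taking a = 21/29: M21 - M12 = 0, M13 - M31 = -1680/841, M32 - M23 = 0, giving b12 = 0, b13 = -20/29, b23 = 0, i.e. R = 21/29 - 20/29*e13.
Its e13 coefficient is negative, so report the other preimage -R.
Answer: -21/29 + 20/29*e13. Note: both R and -R realise this M (trace 923/841); the covering map identifies them, and the e13-coefficient sign is the tie-breaker.


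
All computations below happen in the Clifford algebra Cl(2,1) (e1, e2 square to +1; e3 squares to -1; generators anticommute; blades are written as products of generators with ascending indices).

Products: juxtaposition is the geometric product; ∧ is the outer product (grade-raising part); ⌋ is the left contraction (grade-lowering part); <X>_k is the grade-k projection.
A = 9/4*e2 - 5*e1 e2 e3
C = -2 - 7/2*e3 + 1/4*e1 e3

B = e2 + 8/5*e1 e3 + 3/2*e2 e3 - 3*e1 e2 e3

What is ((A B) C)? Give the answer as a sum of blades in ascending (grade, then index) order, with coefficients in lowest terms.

step 1: 69/4 - 15/2*e1 + 8*e2 + 27/8*e3 + 47/4*e1 e3 - 18/5*e1 e2 e3
step 2: -79/4 + 1823/32*e1 - 151/10*e2 - 69*e3 - 63/5*e1 e2 + 113/16*e1 e3 - 28*e2 e3 + 26/5*e1 e2 e3
Answer: -79/4 + 1823/32*e1 - 151/10*e2 - 69*e3 - 63/5*e1 e2 + 113/16*e1 e3 - 28*e2 e3 + 26/5*e1 e2 e3


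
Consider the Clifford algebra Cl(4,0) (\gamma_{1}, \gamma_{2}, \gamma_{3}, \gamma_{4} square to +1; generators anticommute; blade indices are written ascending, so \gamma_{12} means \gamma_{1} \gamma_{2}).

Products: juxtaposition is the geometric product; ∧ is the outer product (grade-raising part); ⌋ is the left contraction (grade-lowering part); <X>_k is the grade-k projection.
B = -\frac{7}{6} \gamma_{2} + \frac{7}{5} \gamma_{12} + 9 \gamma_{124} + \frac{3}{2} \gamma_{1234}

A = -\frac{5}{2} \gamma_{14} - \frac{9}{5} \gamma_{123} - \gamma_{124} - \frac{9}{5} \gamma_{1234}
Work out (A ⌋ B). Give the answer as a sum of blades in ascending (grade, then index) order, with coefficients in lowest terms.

step 1: \frac{63}{10} - \frac{45}{2} \gamma_{2} - \frac{3}{2} \gamma_{3} + \frac{27}{10} \gamma_{4} + \frac{15}{4} \gamma_{23}
Answer: \frac{63}{10} - \frac{45}{2} \gamma_{2} - \frac{3}{2} \gamma_{3} + \frac{27}{10} \gamma_{4} + \frac{15}{4} \gamma_{23}


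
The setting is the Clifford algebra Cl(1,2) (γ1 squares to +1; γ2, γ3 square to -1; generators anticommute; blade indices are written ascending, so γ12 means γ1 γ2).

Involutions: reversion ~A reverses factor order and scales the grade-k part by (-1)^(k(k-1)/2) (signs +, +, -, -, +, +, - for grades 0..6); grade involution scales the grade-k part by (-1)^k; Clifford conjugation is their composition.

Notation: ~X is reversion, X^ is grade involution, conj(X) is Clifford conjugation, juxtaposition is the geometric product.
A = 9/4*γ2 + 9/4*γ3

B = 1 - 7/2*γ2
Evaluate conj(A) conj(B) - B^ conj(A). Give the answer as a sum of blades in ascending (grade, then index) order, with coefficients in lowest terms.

first term: 63/8 - 9/4*γ2 - 9/4*γ3 + 63/8*γ23
second term: 63/8 - 9/4*γ2 - 9/4*γ3 - 63/8*γ23
Answer: 63/4*γ23


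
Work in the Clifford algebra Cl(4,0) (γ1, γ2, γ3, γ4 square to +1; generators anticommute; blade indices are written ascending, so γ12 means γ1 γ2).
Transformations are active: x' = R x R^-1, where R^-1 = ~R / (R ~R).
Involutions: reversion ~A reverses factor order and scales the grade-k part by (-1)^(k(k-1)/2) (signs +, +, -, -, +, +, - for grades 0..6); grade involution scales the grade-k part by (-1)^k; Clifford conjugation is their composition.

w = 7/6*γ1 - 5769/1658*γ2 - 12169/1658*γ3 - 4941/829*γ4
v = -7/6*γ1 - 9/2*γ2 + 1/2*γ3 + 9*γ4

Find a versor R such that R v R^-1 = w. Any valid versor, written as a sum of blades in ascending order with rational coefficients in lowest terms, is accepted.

Here q(v) = q(w) = 3703/36; the classical choice R = v + w = -6615/829*γ2 - 5670/829*γ3 + 2520/829*γ4 then realises v -> w under the sandwich.
Answer: -6615/829*γ2 - 5670/829*γ3 + 2520/829*γ4


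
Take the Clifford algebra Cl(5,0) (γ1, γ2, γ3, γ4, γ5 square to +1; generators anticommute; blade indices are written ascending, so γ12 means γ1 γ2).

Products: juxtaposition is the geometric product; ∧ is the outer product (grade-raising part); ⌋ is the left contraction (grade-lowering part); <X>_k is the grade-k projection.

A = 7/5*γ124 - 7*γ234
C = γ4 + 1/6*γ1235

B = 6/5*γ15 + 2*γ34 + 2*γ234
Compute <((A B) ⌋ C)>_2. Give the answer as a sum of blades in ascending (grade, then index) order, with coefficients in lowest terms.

step 1: 14 + 14*γ2 + 14/5*γ13 - 14/5*γ123 + 42/25*γ245 + 42/5*γ12345
step 2: 14*γ4 + 7/15*γ5 + 7/15*γ25 - 7/3*γ135 + 7/3*γ1235
step 3: 7/15*γ25
Answer: 7/15*γ25
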